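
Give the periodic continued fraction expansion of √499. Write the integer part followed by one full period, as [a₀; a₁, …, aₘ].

[22; 2, 1, 21, 1, 2, 44]

a₀ = ⌊√499⌋ = 22.
With m₀=0, d₀=1 and mₖ₊₁ = dₖaₖ − mₖ, dₖ₊₁ = (n − mₖ₊₁²)/dₖ, aₖ₊₁ = ⌊(a₀+mₖ₊₁)/dₖ₊₁⌋:
  k=1: m=22, d=15, a=2
  k=2: m=8, d=29, a=1
  k=3: m=21, d=2, a=21
  k=4: m=21, d=29, a=1
  k=5: m=8, d=15, a=2
  k=6: m=22, d=1, a=44
d=1 and a=2a₀=44 at k=6, so the next step gives (m, d) = (22, 15) again — its k=1 value — and the period has length 6.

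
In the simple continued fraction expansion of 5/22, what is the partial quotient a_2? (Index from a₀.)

2

5 = 0·22 + 5   →  a_0 = 0
22 = 4·5 + 2   →  a_1 = 4
5 = 2·2 + 1   →  a_2 = 2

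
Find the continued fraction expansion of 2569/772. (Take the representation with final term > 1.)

2569 = 3*772 + 253
772 = 3*253 + 13
253 = 19*13 + 6
13 = 2*6 + 1
6 = 6*1 + 0  (stop)
So 2569/772 = [3; 3, 19, 2, 6].

[3; 3, 19, 2, 6]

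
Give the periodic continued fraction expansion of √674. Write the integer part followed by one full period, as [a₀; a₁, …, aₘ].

a₀ = ⌊√674⌋ = 25.
With m₀=0, d₀=1 and mₖ₊₁ = dₖaₖ − mₖ, dₖ₊₁ = (n − mₖ₊₁²)/dₖ, aₖ₊₁ = ⌊(a₀+mₖ₊₁)/dₖ₊₁⌋:
  k=1: m=25, d=49, a=1
  k=2: m=24, d=2, a=24
  k=3: m=24, d=49, a=1
  k=4: m=25, d=1, a=50
d=1 and a=2a₀=50 at k=4, so the next step gives (m, d) = (25, 49) again — its k=1 value — and the period has length 4.

[25; 1, 24, 1, 50]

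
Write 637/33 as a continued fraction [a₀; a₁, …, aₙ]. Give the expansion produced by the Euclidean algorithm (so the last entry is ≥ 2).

[19; 3, 3, 3]

637 = 19·33 + 10
33 = 3·10 + 3
10 = 3·3 + 1
3 = 3·1 + 0  (stop)
So 637/33 = [19; 3, 3, 3].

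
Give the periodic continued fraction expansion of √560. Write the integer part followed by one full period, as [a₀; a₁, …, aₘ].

[23; 1, 1, 1, 46]

a₀ = ⌊√560⌋ = 23.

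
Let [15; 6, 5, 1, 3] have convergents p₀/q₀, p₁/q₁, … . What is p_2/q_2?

470/31

Using pₖ = aₖpₖ₋₁ + pₖ₋₂, qₖ = aₖqₖ₋₁ + qₖ₋₂ (with p₋₁=1, p₋₂=0, q₋₁=0, q₋₂=1):
  k=0: a=15, p=15, q=1
  k=1: a=6, p=91, q=6
  k=2: a=5, p=470, q=31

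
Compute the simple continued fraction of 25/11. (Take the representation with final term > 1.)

[2; 3, 1, 2]

25 = 2×11 + 3
11 = 3×3 + 2
3 = 1×2 + 1
2 = 2×1 + 0  (stop)
So 25/11 = [2; 3, 1, 2].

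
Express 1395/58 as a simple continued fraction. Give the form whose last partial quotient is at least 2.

[24; 19, 3]

1395 = 24*58 + 3
58 = 19*3 + 1
3 = 3*1 + 0  (stop)
So 1395/58 = [24; 19, 3].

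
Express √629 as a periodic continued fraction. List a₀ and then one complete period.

a₀ = ⌊√629⌋ = 25.
With m₀=0, d₀=1 and mₖ₊₁ = dₖaₖ − mₖ, dₖ₊₁ = (n − mₖ₊₁²)/dₖ, aₖ₊₁ = ⌊(a₀+mₖ₊₁)/dₖ₊₁⌋:
  k=1: m=25, d=4, a=12
  k=2: m=23, d=25, a=1
  k=3: m=2, d=25, a=1
  k=4: m=23, d=4, a=12
  k=5: m=25, d=1, a=50
d=1 and a=2a₀=50 at k=5, so the next step gives (m, d) = (25, 4) again — its k=1 value — and the period has length 5.

[25; 12, 1, 1, 12, 50]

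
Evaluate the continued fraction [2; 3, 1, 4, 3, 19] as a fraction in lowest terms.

2665/1178

Using pₖ = aₖpₖ₋₁ + pₖ₋₂ and qₖ = aₖqₖ₋₁ + qₖ₋₂:
  k=0: a=2, p=2, q=1
  k=1: a=3, p=7, q=3
  k=2: a=1, p=9, q=4
  k=3: a=4, p=43, q=19
  k=4: a=3, p=138, q=61
  k=5: a=19, p=2665, q=1178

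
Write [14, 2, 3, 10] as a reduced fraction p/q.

Fold from the inside: start with 10/1.
  3 + 1/10 = 31/10
  2 + 10/31 = 72/31
  14 + 31/72 = 1039/72

1039/72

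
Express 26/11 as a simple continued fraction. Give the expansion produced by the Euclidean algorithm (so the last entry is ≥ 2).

[2; 2, 1, 3]

26 = 2·11 + 4
11 = 2·4 + 3
4 = 1·3 + 1
3 = 3·1 + 0  (stop)
So 26/11 = [2; 2, 1, 3].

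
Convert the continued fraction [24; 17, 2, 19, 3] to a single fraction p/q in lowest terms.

Fold from the inside: start with 3/1.
  19 + 1/3 = 58/3
  2 + 3/58 = 119/58
  17 + 58/119 = 2081/119
  24 + 119/2081 = 50063/2081

50063/2081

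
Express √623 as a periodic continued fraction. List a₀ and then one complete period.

a₀ = ⌊√623⌋ = 24.
With m₀=0, d₀=1 and mₖ₊₁ = dₖaₖ − mₖ, dₖ₊₁ = (n − mₖ₊₁²)/dₖ, aₖ₊₁ = ⌊(a₀+mₖ₊₁)/dₖ₊₁⌋:
  k=1: m=24, d=47, a=1
  k=2: m=23, d=2, a=23
  k=3: m=23, d=47, a=1
  k=4: m=24, d=1, a=48
d=1 and a=2a₀=48 at k=4, so the next step gives (m, d) = (24, 47) again — its k=1 value — and the period has length 4.

[24; 1, 23, 1, 48]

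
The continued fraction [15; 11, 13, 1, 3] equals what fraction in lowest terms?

Fold from the inside: start with 3/1.
  1 + 1/3 = 4/3
  13 + 3/4 = 55/4
  11 + 4/55 = 609/55
  15 + 55/609 = 9190/609

9190/609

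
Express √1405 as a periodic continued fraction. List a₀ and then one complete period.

a₀ = ⌊√1405⌋ = 37.
With m₀=0, d₀=1 and mₖ₊₁ = dₖaₖ − mₖ, dₖ₊₁ = (n − mₖ₊₁²)/dₖ, aₖ₊₁ = ⌊(a₀+mₖ₊₁)/dₖ₊₁⌋:
  k=1: m=37, d=36, a=2
  k=2: m=35, d=5, a=14
  k=3: m=35, d=36, a=2
  k=4: m=37, d=1, a=74
d=1 and a=2a₀=74 at k=4, so the next step gives (m, d) = (37, 36) again — its k=1 value — and the period has length 4.

[37; 2, 14, 2, 74]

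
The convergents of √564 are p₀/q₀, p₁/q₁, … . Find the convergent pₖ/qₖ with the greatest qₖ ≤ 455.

4536/191

√564 = [23; 1, 2, 1, 46, …] (period length 4).
Convergents:
  p_0/q_0 = 23/1
  p_1/q_1 = 24/1
  p_2/q_2 = 71/3
  p_3/q_3 = 95/4
  p_4/q_4 = 4441/187
  p_5/q_5 = 4536/191
  p_6/q_6 = 13513/569
q_5 = 191 ≤ 455 < 569 = q_6, so the answer is 4536/191.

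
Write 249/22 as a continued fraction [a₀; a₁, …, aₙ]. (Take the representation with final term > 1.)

[11; 3, 7]

249 = 11×22 + 7
22 = 3×7 + 1
7 = 7×1 + 0  (stop)
So 249/22 = [11; 3, 7].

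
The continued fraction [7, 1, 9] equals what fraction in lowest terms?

79/10

Using pₖ = aₖpₖ₋₁ + pₖ₋₂ and qₖ = aₖqₖ₋₁ + qₖ₋₂:
  k=0: a=7, p=7, q=1
  k=1: a=1, p=8, q=1
  k=2: a=9, p=79, q=10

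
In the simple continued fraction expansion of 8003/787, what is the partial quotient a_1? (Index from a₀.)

8003 = 10·787 + 133   →  a_0 = 10
787 = 5·133 + 122   →  a_1 = 5

5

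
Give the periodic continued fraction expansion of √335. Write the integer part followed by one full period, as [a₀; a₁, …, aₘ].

[18; 3, 3, 3, 36]

a₀ = ⌊√335⌋ = 18.
With m₀=0, d₀=1 and mₖ₊₁ = dₖaₖ − mₖ, dₖ₊₁ = (n − mₖ₊₁²)/dₖ, aₖ₊₁ = ⌊(a₀+mₖ₊₁)/dₖ₊₁⌋:
  k=1: m=18, d=11, a=3
  k=2: m=15, d=10, a=3
  k=3: m=15, d=11, a=3
  k=4: m=18, d=1, a=36
d=1 and a=2a₀=36 at k=4, so the next step gives (m, d) = (18, 11) again — its k=1 value — and the period has length 4.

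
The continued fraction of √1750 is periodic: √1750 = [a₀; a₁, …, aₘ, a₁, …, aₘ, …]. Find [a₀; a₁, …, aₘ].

[41; 1, 4, 1, 82]

a₀ = ⌊√1750⌋ = 41.
With m₀=0, d₀=1 and mₖ₊₁ = dₖaₖ − mₖ, dₖ₊₁ = (n − mₖ₊₁²)/dₖ, aₖ₊₁ = ⌊(a₀+mₖ₊₁)/dₖ₊₁⌋:
  k=1: m=41, d=69, a=1
  k=2: m=28, d=14, a=4
  k=3: m=28, d=69, a=1
  k=4: m=41, d=1, a=82
d=1 and a=2a₀=82 at k=4, so the next step gives (m, d) = (41, 69) again — its k=1 value — and the period has length 4.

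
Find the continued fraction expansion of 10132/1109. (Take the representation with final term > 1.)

10132 = 9·1109 + 151
1109 = 7·151 + 52
151 = 2·52 + 47
52 = 1·47 + 5
47 = 9·5 + 2
5 = 2·2 + 1
2 = 2·1 + 0  (stop)
So 10132/1109 = [9; 7, 2, 1, 9, 2, 2].

[9; 7, 2, 1, 9, 2, 2]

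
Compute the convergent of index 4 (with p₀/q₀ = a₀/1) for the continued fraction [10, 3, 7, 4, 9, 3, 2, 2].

8678/841

Using pₖ = aₖpₖ₋₁ + pₖ₋₂, qₖ = aₖqₖ₋₁ + qₖ₋₂ (with p₋₁=1, p₋₂=0, q₋₁=0, q₋₂=1):
  k=0: a=10, p=10, q=1
  k=1: a=3, p=31, q=3
  k=2: a=7, p=227, q=22
  k=3: a=4, p=939, q=91
  k=4: a=9, p=8678, q=841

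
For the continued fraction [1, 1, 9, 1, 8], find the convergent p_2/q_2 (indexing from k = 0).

19/10

Using pₖ = aₖpₖ₋₁ + pₖ₋₂, qₖ = aₖqₖ₋₁ + qₖ₋₂ (with p₋₁=1, p₋₂=0, q₋₁=0, q₋₂=1):
  k=0: a=1, p=1, q=1
  k=1: a=1, p=2, q=1
  k=2: a=9, p=19, q=10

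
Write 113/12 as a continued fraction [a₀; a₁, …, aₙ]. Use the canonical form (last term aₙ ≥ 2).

113 = 9×12 + 5
12 = 2×5 + 2
5 = 2×2 + 1
2 = 2×1 + 0  (stop)
So 113/12 = [9; 2, 2, 2].

[9; 2, 2, 2]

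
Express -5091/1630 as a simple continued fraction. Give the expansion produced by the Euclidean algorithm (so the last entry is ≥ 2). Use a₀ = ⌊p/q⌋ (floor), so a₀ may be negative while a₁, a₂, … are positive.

-5091 = -4*1630 + 1429
1630 = 1*1429 + 201
1429 = 7*201 + 22
201 = 9*22 + 3
22 = 7*3 + 1
3 = 3*1 + 0  (stop)
So -5091/1630 = [-4; 1, 7, 9, 7, 3].

[-4; 1, 7, 9, 7, 3]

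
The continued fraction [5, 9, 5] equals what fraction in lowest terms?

Using pₖ = aₖpₖ₋₁ + pₖ₋₂ and qₖ = aₖqₖ₋₁ + qₖ₋₂:
  k=0: a=5, p=5, q=1
  k=1: a=9, p=46, q=9
  k=2: a=5, p=235, q=46

235/46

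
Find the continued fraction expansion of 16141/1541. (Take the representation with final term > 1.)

16141 = 10×1541 + 731
1541 = 2×731 + 79
731 = 9×79 + 20
79 = 3×20 + 19
20 = 1×19 + 1
19 = 19×1 + 0  (stop)
So 16141/1541 = [10; 2, 9, 3, 1, 19].

[10; 2, 9, 3, 1, 19]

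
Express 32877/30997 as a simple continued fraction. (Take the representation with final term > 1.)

[1; 16, 2, 19, 1, 14, 3]

32877 = 1·30997 + 1880
30997 = 16·1880 + 917
1880 = 2·917 + 46
917 = 19·46 + 43
46 = 1·43 + 3
43 = 14·3 + 1
3 = 3·1 + 0  (stop)
So 32877/30997 = [1; 16, 2, 19, 1, 14, 3].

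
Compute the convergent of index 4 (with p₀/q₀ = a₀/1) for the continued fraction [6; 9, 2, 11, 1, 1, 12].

1447/237

Using pₖ = aₖpₖ₋₁ + pₖ₋₂, qₖ = aₖqₖ₋₁ + qₖ₋₂ (with p₋₁=1, p₋₂=0, q₋₁=0, q₋₂=1):
  k=0: a=6, p=6, q=1
  k=1: a=9, p=55, q=9
  k=2: a=2, p=116, q=19
  k=3: a=11, p=1331, q=218
  k=4: a=1, p=1447, q=237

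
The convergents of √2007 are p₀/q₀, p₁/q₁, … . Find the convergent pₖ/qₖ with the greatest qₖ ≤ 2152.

√2007 = [44; 1, 3, 1, 88, …] (period length 4).
Convergents:
  p_0/q_0 = 44/1
  p_1/q_1 = 45/1
  p_2/q_2 = 179/4
  p_3/q_3 = 224/5
  p_4/q_4 = 19891/444
  p_5/q_5 = 20115/449
  p_6/q_6 = 80236/1791
  p_7/q_7 = 100351/2240
q_6 = 1791 ≤ 2152 < 2240 = q_7, so the answer is 80236/1791.

80236/1791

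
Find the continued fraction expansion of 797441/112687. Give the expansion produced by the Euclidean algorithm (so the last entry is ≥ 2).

797441 = 7*112687 + 8632
112687 = 13*8632 + 471
8632 = 18*471 + 154
471 = 3*154 + 9
154 = 17*9 + 1
9 = 9*1 + 0  (stop)
So 797441/112687 = [7; 13, 18, 3, 17, 9].

[7; 13, 18, 3, 17, 9]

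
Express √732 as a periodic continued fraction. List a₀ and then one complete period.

[27; 18, 54]

a₀ = ⌊√732⌋ = 27.
With m₀=0, d₀=1 and mₖ₊₁ = dₖaₖ − mₖ, dₖ₊₁ = (n − mₖ₊₁²)/dₖ, aₖ₊₁ = ⌊(a₀+mₖ₊₁)/dₖ₊₁⌋:
  k=1: m=27, d=3, a=18
  k=2: m=27, d=1, a=54
d=1 and a=2a₀=54 at k=2, so the next step gives (m, d) = (27, 3) again — its k=1 value — and the period has length 2.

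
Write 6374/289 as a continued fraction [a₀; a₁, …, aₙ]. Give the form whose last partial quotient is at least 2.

[22; 18, 16]

6374 = 22×289 + 16
289 = 18×16 + 1
16 = 16×1 + 0  (stop)
So 6374/289 = [22; 18, 16].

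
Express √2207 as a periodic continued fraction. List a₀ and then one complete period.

[46; 1, 45, 1, 92]

a₀ = ⌊√2207⌋ = 46.
With m₀=0, d₀=1 and mₖ₊₁ = dₖaₖ − mₖ, dₖ₊₁ = (n − mₖ₊₁²)/dₖ, aₖ₊₁ = ⌊(a₀+mₖ₊₁)/dₖ₊₁⌋:
  k=1: m=46, d=91, a=1
  k=2: m=45, d=2, a=45
  k=3: m=45, d=91, a=1
  k=4: m=46, d=1, a=92
d=1 and a=2a₀=92 at k=4, so the next step gives (m, d) = (46, 91) again — its k=1 value — and the period has length 4.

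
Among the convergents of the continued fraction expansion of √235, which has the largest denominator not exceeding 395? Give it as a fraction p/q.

4231/276

√235 = [15; 3, 30, …] (period length 2).
Convergents:
  p_0/q_0 = 15/1
  p_1/q_1 = 46/3
  p_2/q_2 = 1395/91
  p_3/q_3 = 4231/276
  p_4/q_4 = 128325/8371
q_3 = 276 ≤ 395 < 8371 = q_4, so the answer is 4231/276.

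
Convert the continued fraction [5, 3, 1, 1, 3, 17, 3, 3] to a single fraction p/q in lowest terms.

23206/4395

Using pₖ = aₖpₖ₋₁ + pₖ₋₂ and qₖ = aₖqₖ₋₁ + qₖ₋₂:
  k=0: a=5, p=5, q=1
  k=1: a=3, p=16, q=3
  k=2: a=1, p=21, q=4
  k=3: a=1, p=37, q=7
  k=4: a=3, p=132, q=25
  k=5: a=17, p=2281, q=432
  k=6: a=3, p=6975, q=1321
  k=7: a=3, p=23206, q=4395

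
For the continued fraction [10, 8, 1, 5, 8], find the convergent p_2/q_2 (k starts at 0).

Using pₖ = aₖpₖ₋₁ + pₖ₋₂, qₖ = aₖqₖ₋₁ + qₖ₋₂ (with p₋₁=1, p₋₂=0, q₋₁=0, q₋₂=1):
  k=0: a=10, p=10, q=1
  k=1: a=8, p=81, q=8
  k=2: a=1, p=91, q=9

91/9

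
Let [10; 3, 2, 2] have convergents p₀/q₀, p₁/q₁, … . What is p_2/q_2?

Using pₖ = aₖpₖ₋₁ + pₖ₋₂, qₖ = aₖqₖ₋₁ + qₖ₋₂ (with p₋₁=1, p₋₂=0, q₋₁=0, q₋₂=1):
  k=0: a=10, p=10, q=1
  k=1: a=3, p=31, q=3
  k=2: a=2, p=72, q=7

72/7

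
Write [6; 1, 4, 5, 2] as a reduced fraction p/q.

388/57

Using pₖ = aₖpₖ₋₁ + pₖ₋₂ and qₖ = aₖqₖ₋₁ + qₖ₋₂:
  k=0: a=6, p=6, q=1
  k=1: a=1, p=7, q=1
  k=2: a=4, p=34, q=5
  k=3: a=5, p=177, q=26
  k=4: a=2, p=388, q=57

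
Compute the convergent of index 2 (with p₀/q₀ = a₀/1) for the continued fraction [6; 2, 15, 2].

201/31

Using pₖ = aₖpₖ₋₁ + pₖ₋₂, qₖ = aₖqₖ₋₁ + qₖ₋₂ (with p₋₁=1, p₋₂=0, q₋₁=0, q₋₂=1):
  k=0: a=6, p=6, q=1
  k=1: a=2, p=13, q=2
  k=2: a=15, p=201, q=31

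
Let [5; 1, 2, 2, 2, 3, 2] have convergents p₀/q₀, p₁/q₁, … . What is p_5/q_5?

Using pₖ = aₖpₖ₋₁ + pₖ₋₂, qₖ = aₖqₖ₋₁ + qₖ₋₂ (with p₋₁=1, p₋₂=0, q₋₁=0, q₋₂=1):
  k=0: a=5, p=5, q=1
  k=1: a=1, p=6, q=1
  k=2: a=2, p=17, q=3
  k=3: a=2, p=40, q=7
  k=4: a=2, p=97, q=17
  k=5: a=3, p=331, q=58

331/58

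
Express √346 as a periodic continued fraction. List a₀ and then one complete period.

[18; 1, 1, 1, 1, 36]

a₀ = ⌊√346⌋ = 18.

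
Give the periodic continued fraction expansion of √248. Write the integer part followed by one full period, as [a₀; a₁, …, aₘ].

a₀ = ⌊√248⌋ = 15.

[15; 1, 2, 1, 30]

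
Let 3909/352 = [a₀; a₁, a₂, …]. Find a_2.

3909 = 11·352 + 37   →  a_0 = 11
352 = 9·37 + 19   →  a_1 = 9
37 = 1·19 + 18   →  a_2 = 1

1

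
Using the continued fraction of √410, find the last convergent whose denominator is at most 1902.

13121/648

√410 = [20; 4, 40, …] (period length 2).
Convergents:
  p_0/q_0 = 20/1
  p_1/q_1 = 81/4
  p_2/q_2 = 3260/161
  p_3/q_3 = 13121/648
  p_4/q_4 = 528100/26081
q_3 = 648 ≤ 1902 < 26081 = q_4, so the answer is 13121/648.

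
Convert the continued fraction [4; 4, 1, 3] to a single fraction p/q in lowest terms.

Fold from the inside: start with 3/1.
  1 + 1/3 = 4/3
  4 + 3/4 = 19/4
  4 + 4/19 = 80/19

80/19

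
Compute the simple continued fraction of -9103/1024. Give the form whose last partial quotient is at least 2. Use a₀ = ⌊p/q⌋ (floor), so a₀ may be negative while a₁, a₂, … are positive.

-9103 = -9×1024 + 113
1024 = 9×113 + 7
113 = 16×7 + 1
7 = 7×1 + 0  (stop)
So -9103/1024 = [-9; 9, 16, 7].

[-9; 9, 16, 7]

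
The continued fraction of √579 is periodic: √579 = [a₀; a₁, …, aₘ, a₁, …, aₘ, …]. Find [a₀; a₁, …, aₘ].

[24; 16, 48]

a₀ = ⌊√579⌋ = 24.
With m₀=0, d₀=1 and mₖ₊₁ = dₖaₖ − mₖ, dₖ₊₁ = (n − mₖ₊₁²)/dₖ, aₖ₊₁ = ⌊(a₀+mₖ₊₁)/dₖ₊₁⌋:
  k=1: m=24, d=3, a=16
  k=2: m=24, d=1, a=48
d=1 and a=2a₀=48 at k=2, so the next step gives (m, d) = (24, 3) again — its k=1 value — and the period has length 2.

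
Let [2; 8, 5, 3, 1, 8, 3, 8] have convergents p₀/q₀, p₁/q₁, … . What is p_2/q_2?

Using pₖ = aₖpₖ₋₁ + pₖ₋₂, qₖ = aₖqₖ₋₁ + qₖ₋₂ (with p₋₁=1, p₋₂=0, q₋₁=0, q₋₂=1):
  k=0: a=2, p=2, q=1
  k=1: a=8, p=17, q=8
  k=2: a=5, p=87, q=41

87/41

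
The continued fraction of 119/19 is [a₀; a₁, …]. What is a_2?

119 = 6·19 + 5   →  a_0 = 6
19 = 3·5 + 4   →  a_1 = 3
5 = 1·4 + 1   →  a_2 = 1

1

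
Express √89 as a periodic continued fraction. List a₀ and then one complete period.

[9; 2, 3, 3, 2, 18]

a₀ = ⌊√89⌋ = 9.
With m₀=0, d₀=1 and mₖ₊₁ = dₖaₖ − mₖ, dₖ₊₁ = (n − mₖ₊₁²)/dₖ, aₖ₊₁ = ⌊(a₀+mₖ₊₁)/dₖ₊₁⌋:
  k=1: m=9, d=8, a=2
  k=2: m=7, d=5, a=3
  k=3: m=8, d=5, a=3
  k=4: m=7, d=8, a=2
  k=5: m=9, d=1, a=18
d=1 and a=2a₀=18 at k=5, so the next step gives (m, d) = (9, 8) again — its k=1 value — and the period has length 5.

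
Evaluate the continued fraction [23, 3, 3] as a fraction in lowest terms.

233/10

Fold from the inside: start with 3/1.
  3 + 1/3 = 10/3
  23 + 3/10 = 233/10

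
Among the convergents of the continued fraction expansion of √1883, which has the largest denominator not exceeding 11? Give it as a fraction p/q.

√1883 = [43; 2, 1, 1, 5, 1, 1, 2, 86, …] (period length 8).
Convergents:
  p_0/q_0 = 43/1
  p_1/q_1 = 87/2
  p_2/q_2 = 130/3
  p_3/q_3 = 217/5
  p_4/q_4 = 1215/28
q_3 = 5 ≤ 11 < 28 = q_4, so the answer is 217/5.

217/5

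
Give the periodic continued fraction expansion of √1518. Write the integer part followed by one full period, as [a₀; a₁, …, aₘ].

[38; 1, 24, 1, 76]

a₀ = ⌊√1518⌋ = 38.
With m₀=0, d₀=1 and mₖ₊₁ = dₖaₖ − mₖ, dₖ₊₁ = (n − mₖ₊₁²)/dₖ, aₖ₊₁ = ⌊(a₀+mₖ₊₁)/dₖ₊₁⌋:
  k=1: m=38, d=74, a=1
  k=2: m=36, d=3, a=24
  k=3: m=36, d=74, a=1
  k=4: m=38, d=1, a=76
d=1 and a=2a₀=76 at k=4, so the next step gives (m, d) = (38, 74) again — its k=1 value — and the period has length 4.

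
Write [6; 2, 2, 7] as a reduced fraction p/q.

237/37

Using pₖ = aₖpₖ₋₁ + pₖ₋₂ and qₖ = aₖqₖ₋₁ + qₖ₋₂:
  k=0: a=6, p=6, q=1
  k=1: a=2, p=13, q=2
  k=2: a=2, p=32, q=5
  k=3: a=7, p=237, q=37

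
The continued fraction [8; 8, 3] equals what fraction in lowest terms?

203/25

Fold from the inside: start with 3/1.
  8 + 1/3 = 25/3
  8 + 3/25 = 203/25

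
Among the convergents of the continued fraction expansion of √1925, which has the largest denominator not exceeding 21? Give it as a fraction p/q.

351/8

√1925 = [43; 1, 6, 1, 86, …] (period length 4).
Convergents:
  p_0/q_0 = 43/1
  p_1/q_1 = 44/1
  p_2/q_2 = 307/7
  p_3/q_3 = 351/8
  p_4/q_4 = 30493/695
q_3 = 8 ≤ 21 < 695 = q_4, so the answer is 351/8.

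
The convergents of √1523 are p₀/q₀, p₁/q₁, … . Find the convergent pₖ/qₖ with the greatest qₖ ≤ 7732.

118755/3043

√1523 = [39; 39, 78, …] (period length 2).
Convergents:
  p_0/q_0 = 39/1
  p_1/q_1 = 1522/39
  p_2/q_2 = 118755/3043
  p_3/q_3 = 4632967/118716
q_2 = 3043 ≤ 7732 < 118716 = q_3, so the answer is 118755/3043.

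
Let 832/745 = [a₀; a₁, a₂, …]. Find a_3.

1

832 = 1·745 + 87   →  a_0 = 1
745 = 8·87 + 49   →  a_1 = 8
87 = 1·49 + 38   →  a_2 = 1
49 = 1·38 + 11   →  a_3 = 1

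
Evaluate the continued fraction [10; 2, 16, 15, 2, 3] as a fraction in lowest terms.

37515/3578

Fold from the inside: start with 3/1.
  2 + 1/3 = 7/3
  15 + 3/7 = 108/7
  16 + 7/108 = 1735/108
  2 + 108/1735 = 3578/1735
  10 + 1735/3578 = 37515/3578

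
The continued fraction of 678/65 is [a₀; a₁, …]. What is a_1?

2

678 = 10·65 + 28   →  a_0 = 10
65 = 2·28 + 9   →  a_1 = 2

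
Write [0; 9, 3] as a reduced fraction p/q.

3/28

Fold from the inside: start with 3/1.
  9 + 1/3 = 28/3
  0 + 3/28 = 3/28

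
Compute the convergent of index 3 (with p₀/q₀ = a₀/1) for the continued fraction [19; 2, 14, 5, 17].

Using pₖ = aₖpₖ₋₁ + pₖ₋₂, qₖ = aₖqₖ₋₁ + qₖ₋₂ (with p₋₁=1, p₋₂=0, q₋₁=0, q₋₂=1):
  k=0: a=19, p=19, q=1
  k=1: a=2, p=39, q=2
  k=2: a=14, p=565, q=29
  k=3: a=5, p=2864, q=147

2864/147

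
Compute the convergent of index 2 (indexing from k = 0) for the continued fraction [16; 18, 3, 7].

883/55

Using pₖ = aₖpₖ₋₁ + pₖ₋₂, qₖ = aₖqₖ₋₁ + qₖ₋₂ (with p₋₁=1, p₋₂=0, q₋₁=0, q₋₂=1):
  k=0: a=16, p=16, q=1
  k=1: a=18, p=289, q=18
  k=2: a=3, p=883, q=55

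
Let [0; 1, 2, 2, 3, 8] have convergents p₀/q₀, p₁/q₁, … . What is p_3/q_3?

5/7

Using pₖ = aₖpₖ₋₁ + pₖ₋₂, qₖ = aₖqₖ₋₁ + qₖ₋₂ (with p₋₁=1, p₋₂=0, q₋₁=0, q₋₂=1):
  k=0: a=0, p=0, q=1
  k=1: a=1, p=1, q=1
  k=2: a=2, p=2, q=3
  k=3: a=2, p=5, q=7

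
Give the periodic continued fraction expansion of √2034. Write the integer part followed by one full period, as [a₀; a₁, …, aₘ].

[45; 10, 90]

a₀ = ⌊√2034⌋ = 45.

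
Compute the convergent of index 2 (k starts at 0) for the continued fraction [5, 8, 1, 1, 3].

46/9

Using pₖ = aₖpₖ₋₁ + pₖ₋₂, qₖ = aₖqₖ₋₁ + qₖ₋₂ (with p₋₁=1, p₋₂=0, q₋₁=0, q₋₂=1):
  k=0: a=5, p=5, q=1
  k=1: a=8, p=41, q=8
  k=2: a=1, p=46, q=9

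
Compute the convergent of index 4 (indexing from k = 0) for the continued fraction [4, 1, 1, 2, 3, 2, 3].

78/17

Using pₖ = aₖpₖ₋₁ + pₖ₋₂, qₖ = aₖqₖ₋₁ + qₖ₋₂ (with p₋₁=1, p₋₂=0, q₋₁=0, q₋₂=1):
  k=0: a=4, p=4, q=1
  k=1: a=1, p=5, q=1
  k=2: a=1, p=9, q=2
  k=3: a=2, p=23, q=5
  k=4: a=3, p=78, q=17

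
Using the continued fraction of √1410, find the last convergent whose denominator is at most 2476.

√1410 = [37; 1, 1, 4, 1, 1, 74, …] (period length 6).
Convergents:
  p_0/q_0 = 37/1
  p_1/q_1 = 38/1
  p_2/q_2 = 75/2
  p_3/q_3 = 338/9
  p_4/q_4 = 413/11
  p_5/q_5 = 751/20
  p_6/q_6 = 55987/1491
  p_7/q_7 = 56738/1511
  p_8/q_8 = 112725/3002
q_7 = 1511 ≤ 2476 < 3002 = q_8, so the answer is 56738/1511.

56738/1511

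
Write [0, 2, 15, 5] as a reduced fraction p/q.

76/157

Fold from the inside: start with 5/1.
  15 + 1/5 = 76/5
  2 + 5/76 = 157/76
  0 + 76/157 = 76/157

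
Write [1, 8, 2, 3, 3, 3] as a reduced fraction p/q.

717/641

Using pₖ = aₖpₖ₋₁ + pₖ₋₂ and qₖ = aₖqₖ₋₁ + qₖ₋₂:
  k=0: a=1, p=1, q=1
  k=1: a=8, p=9, q=8
  k=2: a=2, p=19, q=17
  k=3: a=3, p=66, q=59
  k=4: a=3, p=217, q=194
  k=5: a=3, p=717, q=641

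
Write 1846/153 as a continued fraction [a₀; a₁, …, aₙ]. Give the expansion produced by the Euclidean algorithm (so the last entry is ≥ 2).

[12; 15, 3, 3]

1846 = 12·153 + 10
153 = 15·10 + 3
10 = 3·3 + 1
3 = 3·1 + 0  (stop)
So 1846/153 = [12; 15, 3, 3].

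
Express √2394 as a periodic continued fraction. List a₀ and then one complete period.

[48; 1, 12, 1, 96]

a₀ = ⌊√2394⌋ = 48.
With m₀=0, d₀=1 and mₖ₊₁ = dₖaₖ − mₖ, dₖ₊₁ = (n − mₖ₊₁²)/dₖ, aₖ₊₁ = ⌊(a₀+mₖ₊₁)/dₖ₊₁⌋:
  k=1: m=48, d=90, a=1
  k=2: m=42, d=7, a=12
  k=3: m=42, d=90, a=1
  k=4: m=48, d=1, a=96
d=1 and a=2a₀=96 at k=4, so the next step gives (m, d) = (48, 90) again — its k=1 value — and the period has length 4.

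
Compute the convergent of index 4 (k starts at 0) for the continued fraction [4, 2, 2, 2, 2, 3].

128/29

Using pₖ = aₖpₖ₋₁ + pₖ₋₂, qₖ = aₖqₖ₋₁ + qₖ₋₂ (with p₋₁=1, p₋₂=0, q₋₁=0, q₋₂=1):
  k=0: a=4, p=4, q=1
  k=1: a=2, p=9, q=2
  k=2: a=2, p=22, q=5
  k=3: a=2, p=53, q=12
  k=4: a=2, p=128, q=29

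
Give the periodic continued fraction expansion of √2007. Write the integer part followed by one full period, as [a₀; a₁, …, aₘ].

a₀ = ⌊√2007⌋ = 44.

[44; 1, 3, 1, 88]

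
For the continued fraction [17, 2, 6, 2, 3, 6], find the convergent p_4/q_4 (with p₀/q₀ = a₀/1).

1694/97

Using pₖ = aₖpₖ₋₁ + pₖ₋₂, qₖ = aₖqₖ₋₁ + qₖ₋₂ (with p₋₁=1, p₋₂=0, q₋₁=0, q₋₂=1):
  k=0: a=17, p=17, q=1
  k=1: a=2, p=35, q=2
  k=2: a=6, p=227, q=13
  k=3: a=2, p=489, q=28
  k=4: a=3, p=1694, q=97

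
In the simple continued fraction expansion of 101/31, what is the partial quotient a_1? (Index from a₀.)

101 = 3·31 + 8   →  a_0 = 3
31 = 3·8 + 7   →  a_1 = 3

3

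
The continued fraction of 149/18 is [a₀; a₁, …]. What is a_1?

3

149 = 8·18 + 5   →  a_0 = 8
18 = 3·5 + 3   →  a_1 = 3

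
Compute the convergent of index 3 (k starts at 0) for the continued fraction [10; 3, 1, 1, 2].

Using pₖ = aₖpₖ₋₁ + pₖ₋₂, qₖ = aₖqₖ₋₁ + qₖ₋₂ (with p₋₁=1, p₋₂=0, q₋₁=0, q₋₂=1):
  k=0: a=10, p=10, q=1
  k=1: a=3, p=31, q=3
  k=2: a=1, p=41, q=4
  k=3: a=1, p=72, q=7

72/7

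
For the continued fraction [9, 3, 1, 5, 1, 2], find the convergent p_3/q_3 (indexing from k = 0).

213/23

Using pₖ = aₖpₖ₋₁ + pₖ₋₂, qₖ = aₖqₖ₋₁ + qₖ₋₂ (with p₋₁=1, p₋₂=0, q₋₁=0, q₋₂=1):
  k=0: a=9, p=9, q=1
  k=1: a=3, p=28, q=3
  k=2: a=1, p=37, q=4
  k=3: a=5, p=213, q=23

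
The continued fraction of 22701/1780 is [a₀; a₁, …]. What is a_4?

3

22701 = 12·1780 + 1341   →  a_0 = 12
1780 = 1·1341 + 439   →  a_1 = 1
1341 = 3·439 + 24   →  a_2 = 3
439 = 18·24 + 7   →  a_3 = 18
24 = 3·7 + 3   →  a_4 = 3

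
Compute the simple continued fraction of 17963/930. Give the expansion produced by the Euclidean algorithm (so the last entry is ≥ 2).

17963 = 19*930 + 293
930 = 3*293 + 51
293 = 5*51 + 38
51 = 1*38 + 13
38 = 2*13 + 12
13 = 1*12 + 1
12 = 12*1 + 0  (stop)
So 17963/930 = [19; 3, 5, 1, 2, 1, 12].

[19; 3, 5, 1, 2, 1, 12]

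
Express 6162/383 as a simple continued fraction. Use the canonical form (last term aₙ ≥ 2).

[16; 11, 3, 1, 3, 2]

6162 = 16·383 + 34
383 = 11·34 + 9
34 = 3·9 + 7
9 = 1·7 + 2
7 = 3·2 + 1
2 = 2·1 + 0  (stop)
So 6162/383 = [16; 11, 3, 1, 3, 2].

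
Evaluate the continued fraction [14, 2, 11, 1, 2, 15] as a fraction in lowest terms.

16217/1120

Using pₖ = aₖpₖ₋₁ + pₖ₋₂ and qₖ = aₖqₖ₋₁ + qₖ₋₂:
  k=0: a=14, p=14, q=1
  k=1: a=2, p=29, q=2
  k=2: a=11, p=333, q=23
  k=3: a=1, p=362, q=25
  k=4: a=2, p=1057, q=73
  k=5: a=15, p=16217, q=1120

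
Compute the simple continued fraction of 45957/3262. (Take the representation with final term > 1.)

45957 = 14·3262 + 289
3262 = 11·289 + 83
289 = 3·83 + 40
83 = 2·40 + 3
40 = 13·3 + 1
3 = 3·1 + 0  (stop)
So 45957/3262 = [14; 11, 3, 2, 13, 3].

[14; 11, 3, 2, 13, 3]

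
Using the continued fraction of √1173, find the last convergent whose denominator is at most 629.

√1173 = [34; 4, 68, …] (period length 2).
Convergents:
  p_0/q_0 = 34/1
  p_1/q_1 = 137/4
  p_2/q_2 = 9350/273
  p_3/q_3 = 37537/1096
q_2 = 273 ≤ 629 < 1096 = q_3, so the answer is 9350/273.

9350/273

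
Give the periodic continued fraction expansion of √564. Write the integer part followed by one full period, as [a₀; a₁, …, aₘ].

[23; 1, 2, 1, 46]

a₀ = ⌊√564⌋ = 23.
With m₀=0, d₀=1 and mₖ₊₁ = dₖaₖ − mₖ, dₖ₊₁ = (n − mₖ₊₁²)/dₖ, aₖ₊₁ = ⌊(a₀+mₖ₊₁)/dₖ₊₁⌋:
  k=1: m=23, d=35, a=1
  k=2: m=12, d=12, a=2
  k=3: m=12, d=35, a=1
  k=4: m=23, d=1, a=46
d=1 and a=2a₀=46 at k=4, so the next step gives (m, d) = (23, 35) again — its k=1 value — and the period has length 4.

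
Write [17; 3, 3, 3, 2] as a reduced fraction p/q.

Using pₖ = aₖpₖ₋₁ + pₖ₋₂ and qₖ = aₖqₖ₋₁ + qₖ₋₂:
  k=0: a=17, p=17, q=1
  k=1: a=3, p=52, q=3
  k=2: a=3, p=173, q=10
  k=3: a=3, p=571, q=33
  k=4: a=2, p=1315, q=76

1315/76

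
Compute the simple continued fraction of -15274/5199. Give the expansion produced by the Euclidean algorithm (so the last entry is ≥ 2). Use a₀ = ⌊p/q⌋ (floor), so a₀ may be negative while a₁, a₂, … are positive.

[-3; 16, 10, 2, 2, 1, 1, 2]

-15274 = -3×5199 + 323
5199 = 16×323 + 31
323 = 10×31 + 13
31 = 2×13 + 5
13 = 2×5 + 3
5 = 1×3 + 2
3 = 1×2 + 1
2 = 2×1 + 0  (stop)
So -15274/5199 = [-3; 16, 10, 2, 2, 1, 1, 2].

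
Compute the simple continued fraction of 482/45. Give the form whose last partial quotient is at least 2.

[10; 1, 2, 2, 6]

482 = 10*45 + 32
45 = 1*32 + 13
32 = 2*13 + 6
13 = 2*6 + 1
6 = 6*1 + 0  (stop)
So 482/45 = [10; 1, 2, 2, 6].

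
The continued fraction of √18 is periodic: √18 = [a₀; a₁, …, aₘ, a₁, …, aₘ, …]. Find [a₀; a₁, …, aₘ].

[4; 4, 8]

a₀ = ⌊√18⌋ = 4.
With m₀=0, d₀=1 and mₖ₊₁ = dₖaₖ − mₖ, dₖ₊₁ = (n − mₖ₊₁²)/dₖ, aₖ₊₁ = ⌊(a₀+mₖ₊₁)/dₖ₊₁⌋:
  k=1: m=4, d=2, a=4
  k=2: m=4, d=1, a=8
d=1 and a=2a₀=8 at k=2, so the next step gives (m, d) = (4, 2) again — its k=1 value — and the period has length 2.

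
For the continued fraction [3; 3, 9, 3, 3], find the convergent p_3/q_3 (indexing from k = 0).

289/87

Using pₖ = aₖpₖ₋₁ + pₖ₋₂, qₖ = aₖqₖ₋₁ + qₖ₋₂ (with p₋₁=1, p₋₂=0, q₋₁=0, q₋₂=1):
  k=0: a=3, p=3, q=1
  k=1: a=3, p=10, q=3
  k=2: a=9, p=93, q=28
  k=3: a=3, p=289, q=87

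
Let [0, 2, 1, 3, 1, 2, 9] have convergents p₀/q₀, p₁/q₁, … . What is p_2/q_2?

1/3

Using pₖ = aₖpₖ₋₁ + pₖ₋₂, qₖ = aₖqₖ₋₁ + qₖ₋₂ (with p₋₁=1, p₋₂=0, q₋₁=0, q₋₂=1):
  k=0: a=0, p=0, q=1
  k=1: a=2, p=1, q=2
  k=2: a=1, p=1, q=3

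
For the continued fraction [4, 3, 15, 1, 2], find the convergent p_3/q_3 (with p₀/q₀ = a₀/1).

212/49

Using pₖ = aₖpₖ₋₁ + pₖ₋₂, qₖ = aₖqₖ₋₁ + qₖ₋₂ (with p₋₁=1, p₋₂=0, q₋₁=0, q₋₂=1):
  k=0: a=4, p=4, q=1
  k=1: a=3, p=13, q=3
  k=2: a=15, p=199, q=46
  k=3: a=1, p=212, q=49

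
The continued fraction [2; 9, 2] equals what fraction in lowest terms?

40/19

Using pₖ = aₖpₖ₋₁ + pₖ₋₂ and qₖ = aₖqₖ₋₁ + qₖ₋₂:
  k=0: a=2, p=2, q=1
  k=1: a=9, p=19, q=9
  k=2: a=2, p=40, q=19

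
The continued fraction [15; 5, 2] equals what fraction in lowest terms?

Using pₖ = aₖpₖ₋₁ + pₖ₋₂ and qₖ = aₖqₖ₋₁ + qₖ₋₂:
  k=0: a=15, p=15, q=1
  k=1: a=5, p=76, q=5
  k=2: a=2, p=167, q=11

167/11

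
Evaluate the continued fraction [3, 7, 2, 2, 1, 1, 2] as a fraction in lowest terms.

721/230

Fold from the inside: start with 2/1.
  1 + 1/2 = 3/2
  1 + 2/3 = 5/3
  2 + 3/5 = 13/5
  2 + 5/13 = 31/13
  7 + 13/31 = 230/31
  3 + 31/230 = 721/230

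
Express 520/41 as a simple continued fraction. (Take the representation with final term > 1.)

[12; 1, 2, 6, 2]

520 = 12·41 + 28
41 = 1·28 + 13
28 = 2·13 + 2
13 = 6·2 + 1
2 = 2·1 + 0  (stop)
So 520/41 = [12; 1, 2, 6, 2].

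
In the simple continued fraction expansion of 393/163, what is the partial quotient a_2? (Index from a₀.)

393 = 2·163 + 67   →  a_0 = 2
163 = 2·67 + 29   →  a_1 = 2
67 = 2·29 + 9   →  a_2 = 2

2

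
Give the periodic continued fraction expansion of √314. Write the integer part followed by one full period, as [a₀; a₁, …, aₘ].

[17; 1, 2, 1, 1, 2, 1, 34]

a₀ = ⌊√314⌋ = 17.
With m₀=0, d₀=1 and mₖ₊₁ = dₖaₖ − mₖ, dₖ₊₁ = (n − mₖ₊₁²)/dₖ, aₖ₊₁ = ⌊(a₀+mₖ₊₁)/dₖ₊₁⌋:
  k=1: m=17, d=25, a=1
  k=2: m=8, d=10, a=2
  k=3: m=12, d=17, a=1
  k=4: m=5, d=17, a=1
  k=5: m=12, d=10, a=2
  k=6: m=8, d=25, a=1
  k=7: m=17, d=1, a=34
d=1 and a=2a₀=34 at k=7, so the next step gives (m, d) = (17, 25) again — its k=1 value — and the period has length 7.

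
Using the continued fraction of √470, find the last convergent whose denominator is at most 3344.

72171/3329

√470 = [21; 1, 2, 8, 2, 1, 42, …] (period length 6).
Convergents:
  p_0/q_0 = 21/1
  p_1/q_1 = 22/1
  p_2/q_2 = 65/3
  p_3/q_3 = 542/25
  p_4/q_4 = 1149/53
  p_5/q_5 = 1691/78
  p_6/q_6 = 72171/3329
  p_7/q_7 = 73862/3407
q_6 = 3329 ≤ 3344 < 3407 = q_7, so the answer is 72171/3329.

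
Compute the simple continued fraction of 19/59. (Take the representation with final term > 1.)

19 = 0×59 + 19
59 = 3×19 + 2
19 = 9×2 + 1
2 = 2×1 + 0  (stop)
So 19/59 = [0; 3, 9, 2].

[0; 3, 9, 2]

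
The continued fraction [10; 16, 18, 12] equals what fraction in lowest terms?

Using pₖ = aₖpₖ₋₁ + pₖ₋₂ and qₖ = aₖqₖ₋₁ + qₖ₋₂:
  k=0: a=10, p=10, q=1
  k=1: a=16, p=161, q=16
  k=2: a=18, p=2908, q=289
  k=3: a=12, p=35057, q=3484

35057/3484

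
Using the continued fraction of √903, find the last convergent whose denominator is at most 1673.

√903 = [30; 20, 60, …] (period length 2).
Convergents:
  p_0/q_0 = 30/1
  p_1/q_1 = 601/20
  p_2/q_2 = 36090/1201
  p_3/q_3 = 722401/24040
q_2 = 1201 ≤ 1673 < 24040 = q_3, so the answer is 36090/1201.

36090/1201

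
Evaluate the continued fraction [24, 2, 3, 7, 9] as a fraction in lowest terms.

Fold from the inside: start with 9/1.
  7 + 1/9 = 64/9
  3 + 9/64 = 201/64
  2 + 64/201 = 466/201
  24 + 201/466 = 11385/466

11385/466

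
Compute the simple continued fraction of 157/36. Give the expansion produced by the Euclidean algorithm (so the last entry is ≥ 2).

157 = 4×36 + 13
36 = 2×13 + 10
13 = 1×10 + 3
10 = 3×3 + 1
3 = 3×1 + 0  (stop)
So 157/36 = [4; 2, 1, 3, 3].

[4; 2, 1, 3, 3]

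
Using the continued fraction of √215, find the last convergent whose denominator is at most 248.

√215 = [14; 1, 1, 1, 28, …] (period length 4).
Convergents:
  p_0/q_0 = 14/1
  p_1/q_1 = 15/1
  p_2/q_2 = 29/2
  p_3/q_3 = 44/3
  p_4/q_4 = 1261/86
  p_5/q_5 = 1305/89
  p_6/q_6 = 2566/175
  p_7/q_7 = 3871/264
q_6 = 175 ≤ 248 < 264 = q_7, so the answer is 2566/175.

2566/175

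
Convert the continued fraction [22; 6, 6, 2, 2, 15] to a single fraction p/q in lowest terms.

Fold from the inside: start with 15/1.
  2 + 1/15 = 31/15
  2 + 15/31 = 77/31
  6 + 31/77 = 493/77
  6 + 77/493 = 3035/493
  22 + 493/3035 = 67263/3035

67263/3035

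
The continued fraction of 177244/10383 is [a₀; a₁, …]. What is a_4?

3

177244 = 17·10383 + 733   →  a_0 = 17
10383 = 14·733 + 121   →  a_1 = 14
733 = 6·121 + 7   →  a_2 = 6
121 = 17·7 + 2   →  a_3 = 17
7 = 3·2 + 1   →  a_4 = 3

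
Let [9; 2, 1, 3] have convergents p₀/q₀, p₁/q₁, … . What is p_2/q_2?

28/3

Using pₖ = aₖpₖ₋₁ + pₖ₋₂, qₖ = aₖqₖ₋₁ + qₖ₋₂ (with p₋₁=1, p₋₂=0, q₋₁=0, q₋₂=1):
  k=0: a=9, p=9, q=1
  k=1: a=2, p=19, q=2
  k=2: a=1, p=28, q=3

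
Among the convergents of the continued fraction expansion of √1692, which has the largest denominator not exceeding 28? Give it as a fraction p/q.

√1692 = [41; 7, 2, 7, 82, …] (period length 4).
Convergents:
  p_0/q_0 = 41/1
  p_1/q_1 = 288/7
  p_2/q_2 = 617/15
  p_3/q_3 = 4607/112
q_2 = 15 ≤ 28 < 112 = q_3, so the answer is 617/15.

617/15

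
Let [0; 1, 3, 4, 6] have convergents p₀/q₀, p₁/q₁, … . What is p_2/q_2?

3/4

Using pₖ = aₖpₖ₋₁ + pₖ₋₂, qₖ = aₖqₖ₋₁ + qₖ₋₂ (with p₋₁=1, p₋₂=0, q₋₁=0, q₋₂=1):
  k=0: a=0, p=0, q=1
  k=1: a=1, p=1, q=1
  k=2: a=3, p=3, q=4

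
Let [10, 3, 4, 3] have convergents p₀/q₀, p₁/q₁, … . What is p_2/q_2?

134/13

Using pₖ = aₖpₖ₋₁ + pₖ₋₂, qₖ = aₖqₖ₋₁ + qₖ₋₂ (with p₋₁=1, p₋₂=0, q₋₁=0, q₋₂=1):
  k=0: a=10, p=10, q=1
  k=1: a=3, p=31, q=3
  k=2: a=4, p=134, q=13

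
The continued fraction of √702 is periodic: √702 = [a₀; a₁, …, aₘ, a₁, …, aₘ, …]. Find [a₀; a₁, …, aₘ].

[26; 2, 52]

a₀ = ⌊√702⌋ = 26.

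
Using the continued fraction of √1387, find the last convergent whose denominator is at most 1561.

√1387 = [37; 4, 8, 37, 8, 4, 74, …] (period length 6).
Convergents:
  p_0/q_0 = 37/1
  p_1/q_1 = 149/4
  p_2/q_2 = 1229/33
  p_3/q_3 = 45622/1225
  p_4/q_4 = 366205/9833
q_3 = 1225 ≤ 1561 < 9833 = q_4, so the answer is 45622/1225.

45622/1225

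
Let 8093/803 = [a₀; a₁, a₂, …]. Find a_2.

1

8093 = 10·803 + 63   →  a_0 = 10
803 = 12·63 + 47   →  a_1 = 12
63 = 1·47 + 16   →  a_2 = 1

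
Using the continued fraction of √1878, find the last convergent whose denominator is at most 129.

5547/128

√1878 = [43; 2, 1, 42, 1, 2, 86, …] (period length 6).
Convergents:
  p_0/q_0 = 43/1
  p_1/q_1 = 87/2
  p_2/q_2 = 130/3
  p_3/q_3 = 5547/128
  p_4/q_4 = 5677/131
q_3 = 128 ≤ 129 < 131 = q_4, so the answer is 5547/128.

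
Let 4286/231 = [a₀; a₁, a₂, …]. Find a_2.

4286 = 18·231 + 128   →  a_0 = 18
231 = 1·128 + 103   →  a_1 = 1
128 = 1·103 + 25   →  a_2 = 1

1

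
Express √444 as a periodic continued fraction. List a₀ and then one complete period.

[21; 14, 42]

a₀ = ⌊√444⌋ = 21.
With m₀=0, d₀=1 and mₖ₊₁ = dₖaₖ − mₖ, dₖ₊₁ = (n − mₖ₊₁²)/dₖ, aₖ₊₁ = ⌊(a₀+mₖ₊₁)/dₖ₊₁⌋:
  k=1: m=21, d=3, a=14
  k=2: m=21, d=1, a=42
d=1 and a=2a₀=42 at k=2, so the next step gives (m, d) = (21, 3) again — its k=1 value — and the period has length 2.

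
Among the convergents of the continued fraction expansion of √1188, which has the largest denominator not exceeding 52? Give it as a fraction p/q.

517/15

√1188 = [34; 2, 7, 6, 7, 2, 68, …] (period length 6).
Convergents:
  p_0/q_0 = 34/1
  p_1/q_1 = 69/2
  p_2/q_2 = 517/15
  p_3/q_3 = 3171/92
q_2 = 15 ≤ 52 < 92 = q_3, so the answer is 517/15.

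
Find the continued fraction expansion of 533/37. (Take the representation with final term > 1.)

[14; 2, 2, 7]

533 = 14×37 + 15
37 = 2×15 + 7
15 = 2×7 + 1
7 = 7×1 + 0  (stop)
So 533/37 = [14; 2, 2, 7].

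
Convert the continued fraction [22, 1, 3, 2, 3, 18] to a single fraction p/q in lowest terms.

Fold from the inside: start with 18/1.
  3 + 1/18 = 55/18
  2 + 18/55 = 128/55
  3 + 55/128 = 439/128
  1 + 128/439 = 567/439
  22 + 439/567 = 12913/567

12913/567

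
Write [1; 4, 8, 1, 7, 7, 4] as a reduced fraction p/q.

Fold from the inside: start with 4/1.
  7 + 1/4 = 29/4
  7 + 4/29 = 207/29
  1 + 29/207 = 236/207
  8 + 207/236 = 2095/236
  4 + 236/2095 = 8616/2095
  1 + 2095/8616 = 10711/8616

10711/8616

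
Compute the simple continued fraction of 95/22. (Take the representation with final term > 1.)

[4; 3, 7]

95 = 4·22 + 7
22 = 3·7 + 1
7 = 7·1 + 0  (stop)
So 95/22 = [4; 3, 7].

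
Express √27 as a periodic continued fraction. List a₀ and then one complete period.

[5; 5, 10]

a₀ = ⌊√27⌋ = 5.
With m₀=0, d₀=1 and mₖ₊₁ = dₖaₖ − mₖ, dₖ₊₁ = (n − mₖ₊₁²)/dₖ, aₖ₊₁ = ⌊(a₀+mₖ₊₁)/dₖ₊₁⌋:
  k=1: m=5, d=2, a=5
  k=2: m=5, d=1, a=10
d=1 and a=2a₀=10 at k=2, so the next step gives (m, d) = (5, 2) again — its k=1 value — and the period has length 2.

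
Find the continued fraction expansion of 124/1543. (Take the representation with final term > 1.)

[0; 12, 2, 3, 1, 13]

124 = 0*1543 + 124
1543 = 12*124 + 55
124 = 2*55 + 14
55 = 3*14 + 13
14 = 1*13 + 1
13 = 13*1 + 0  (stop)
So 124/1543 = [0; 12, 2, 3, 1, 13].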